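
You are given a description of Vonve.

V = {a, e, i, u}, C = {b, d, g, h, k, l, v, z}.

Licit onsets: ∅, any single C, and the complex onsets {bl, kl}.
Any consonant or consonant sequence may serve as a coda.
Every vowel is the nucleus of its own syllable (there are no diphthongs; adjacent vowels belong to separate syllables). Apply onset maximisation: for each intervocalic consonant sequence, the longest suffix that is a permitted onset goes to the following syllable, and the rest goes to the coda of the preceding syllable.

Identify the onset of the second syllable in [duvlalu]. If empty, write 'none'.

Nuclei (vowels): u, a, u → 3 syllables.
V1 /u/ – V2 /a/: /vl/; trying suffixes from longest down, /l/ is the first permitted one, so coda /v/ | onset /l/.
V2 /a/ – V3 /u/: /l/ → onset of the next syllable (single consonants are always licit onsets).
Syllabification: duv.la.lu.
Syllable 2 is /la/: onset /l/, nucleus /a/, coda ∅.

l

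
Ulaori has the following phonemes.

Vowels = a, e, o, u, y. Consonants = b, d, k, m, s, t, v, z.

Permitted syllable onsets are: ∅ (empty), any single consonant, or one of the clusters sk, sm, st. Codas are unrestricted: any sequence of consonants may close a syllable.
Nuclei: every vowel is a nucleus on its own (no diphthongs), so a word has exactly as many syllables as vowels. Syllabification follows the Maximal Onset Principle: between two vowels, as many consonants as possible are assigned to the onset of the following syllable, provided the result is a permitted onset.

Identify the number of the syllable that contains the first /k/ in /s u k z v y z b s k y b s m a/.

1

The vowels are u, y, y, a — 4 nuclei, so 4 syllables.
V1 /u/ – V2 /y/: /kzv/; trying suffixes from longest down, /v/ is the first permitted one, so coda /kz/ | onset /v/.
V2 /y/ – V3 /y/: /zbsk/ — longest licit onset from the right is /sk/, leaving /zb/ as coda.
V3 /y/ – V4 /a/: /bsm/; trying suffixes from longest down, /sm/ is the first permitted one, so coda /b/ | onset /sm/.
Syllabification: sukz.vyzb.skyb.sma.
The first /k/ is in the coda of syllable 1 (/sukz/).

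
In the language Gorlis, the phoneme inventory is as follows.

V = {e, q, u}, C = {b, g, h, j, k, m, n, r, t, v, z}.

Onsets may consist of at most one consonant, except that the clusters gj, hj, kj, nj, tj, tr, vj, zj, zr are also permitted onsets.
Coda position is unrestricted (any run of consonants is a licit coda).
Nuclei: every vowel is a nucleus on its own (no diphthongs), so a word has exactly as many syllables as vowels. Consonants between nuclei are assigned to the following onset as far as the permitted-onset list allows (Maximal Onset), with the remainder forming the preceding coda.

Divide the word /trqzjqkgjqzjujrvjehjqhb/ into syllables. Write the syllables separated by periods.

trq.zjqk.gjq.zjujr.vje.hjqhb

The vowels are q, q, q, u, e, q — 6 nuclei, so 6 syllables.
σ1/σ2 boundary: /zj/ is a licit onset in full, so it all attaches to the next syllable.
σ2/σ3 boundary: /kgj/ — longest licit onset from the right is /gj/, leaving /k/ as coda.
σ3/σ4 boundary: cluster /zj/ — /zj/ is itself a permitted onset, so the whole cluster goes right; preceding coda = ∅.
σ4/σ5 boundary: cluster /jrvj/ — the longest permitted-onset suffix is /vj/; onset = /vj/, preceding coda = /jr/.
σ5/σ6 boundary: cluster /hj/ — /hj/ is itself a permitted onset, so the whole cluster goes right; preceding coda = ∅.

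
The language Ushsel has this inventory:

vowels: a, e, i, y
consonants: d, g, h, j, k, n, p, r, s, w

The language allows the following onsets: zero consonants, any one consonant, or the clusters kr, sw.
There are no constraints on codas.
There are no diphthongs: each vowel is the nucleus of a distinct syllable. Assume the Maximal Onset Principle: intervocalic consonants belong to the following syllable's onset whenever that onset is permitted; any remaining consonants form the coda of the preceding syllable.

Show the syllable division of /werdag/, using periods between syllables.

Nuclei (vowels): e, a → 2 syllables.
/e…a/ gap (V1→V2): /rd/ splits as /r/ + /d/ (/d/ is the longest suffix that is a licit onset).

wer.dag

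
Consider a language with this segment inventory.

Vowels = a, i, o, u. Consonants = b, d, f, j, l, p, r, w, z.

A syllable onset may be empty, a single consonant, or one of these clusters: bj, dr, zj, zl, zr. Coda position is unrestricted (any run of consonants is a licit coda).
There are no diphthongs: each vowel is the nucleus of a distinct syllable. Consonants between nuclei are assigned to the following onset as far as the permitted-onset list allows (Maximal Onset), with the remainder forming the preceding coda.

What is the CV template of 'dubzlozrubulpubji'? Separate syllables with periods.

The vowels are u, o, u, u, u, i — 6 nuclei, so 6 syllables.
Between /u/ (V1) and /o/ (V2): /bzl/; trying suffixes from longest down, /zl/ is the first permitted one, so coda /b/ | onset /zl/.
Between /o/ (V2) and /u/ (V3): /zr/ is a licit onset in full, so it all attaches to the next syllable.
Between /u/ (V3) and /u/ (V4): /b/ is a single consonant, so it becomes the next onset.
Between /u/ (V4) and /u/ (V5): /lp/ — longest licit onset from the right is /p/, leaving /l/ as coda.
Between /u/ (V5) and /i/ (V6): /bj/ — entire cluster is a permitted onset → onset /bj/, coda ∅.
So the parse is dub.zlo.zru.bul.pu.bji.
Mapping each syllable to C/V: /dub/ → CVC, /zlo/ → CCV, /zru/ → CCV, /bul/ → CVC, /pu/ → CV, /bji/ → CCV.

CVC.CCV.CCV.CVC.CV.CCV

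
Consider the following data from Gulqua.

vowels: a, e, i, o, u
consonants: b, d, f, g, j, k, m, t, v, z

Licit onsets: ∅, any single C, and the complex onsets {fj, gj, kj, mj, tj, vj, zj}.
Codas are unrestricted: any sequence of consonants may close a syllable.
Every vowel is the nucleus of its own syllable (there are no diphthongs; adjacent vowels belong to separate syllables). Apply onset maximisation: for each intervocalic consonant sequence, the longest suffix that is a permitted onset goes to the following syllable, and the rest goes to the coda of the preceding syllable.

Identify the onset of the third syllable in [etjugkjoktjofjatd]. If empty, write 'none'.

kj

The vowels are e, u, o, o, a — 5 nuclei, so 5 syllables.
σ1/σ2 boundary: /tj/ is a licit onset in full, so it all attaches to the next syllable.
σ2/σ3 boundary: /gkj/; trying suffixes from longest down, /kj/ is the first permitted one, so coda /g/ | onset /kj/.
σ3/σ4 boundary: cluster /ktj/ — the longest permitted-onset suffix is /tj/; onset = /tj/, preceding coda = /k/.
σ4/σ5 boundary: /fj/ — entire cluster is a permitted onset → onset /fj/, coda ∅.
Result: e.tjug.kjok.tjo.fjatd.
Syllable 3 is /kjok/: onset /kj/, nucleus /o/, coda /k/.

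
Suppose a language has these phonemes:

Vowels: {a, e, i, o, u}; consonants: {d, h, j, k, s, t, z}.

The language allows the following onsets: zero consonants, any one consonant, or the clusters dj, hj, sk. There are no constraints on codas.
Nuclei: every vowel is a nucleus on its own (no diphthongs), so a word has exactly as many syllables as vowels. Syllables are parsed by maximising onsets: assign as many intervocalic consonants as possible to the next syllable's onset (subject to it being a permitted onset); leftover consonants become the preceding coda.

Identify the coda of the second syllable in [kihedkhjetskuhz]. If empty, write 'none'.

Nuclei (vowels): i, e, e, u → 4 syllables.
Between /i/ (V1) and /e/ (V2): /h/ is a single consonant, so it becomes the next onset.
Between /e/ (V2) and /e/ (V3): /dkhj/ — longest licit onset from the right is /hj/, leaving /dk/ as coda.
Between /e/ (V3) and /u/ (V4): /tsk/ splits as /t/ + /sk/ (/sk/ is the longest suffix that is a licit onset).
So the parse is ki.hedk.hjet.skuhz.
Syllable 2 is /hedk/: onset /h/, nucleus /e/, coda /dk/.

dk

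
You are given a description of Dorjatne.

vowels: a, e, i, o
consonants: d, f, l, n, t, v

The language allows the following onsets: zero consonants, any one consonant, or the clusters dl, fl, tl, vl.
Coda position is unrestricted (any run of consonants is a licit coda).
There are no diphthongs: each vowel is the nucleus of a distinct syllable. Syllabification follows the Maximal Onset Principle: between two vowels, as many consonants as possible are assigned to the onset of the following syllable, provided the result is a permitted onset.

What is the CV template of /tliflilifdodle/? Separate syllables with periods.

Nuclei (vowels): i, i, i, o, e → 5 syllables.
σ1/σ2 boundary: /fl/ is a licit onset in full, so it all attaches to the next syllable.
σ2/σ3 boundary: /l/ → onset of the next syllable (single consonants are always licit onsets).
σ3/σ4 boundary: /fd/ — longest licit onset from the right is /d/, leaving /f/ as coda.
σ4/σ5 boundary: cluster /dl/ — /dl/ is itself a permitted onset, so the whole cluster goes right; preceding coda = ∅.
Result: tli.fli.lif.do.dle.
Mapping each syllable to C/V: /tli/ → CCV, /fli/ → CCV, /lif/ → CVC, /do/ → CV, /dle/ → CCV.

CCV.CCV.CVC.CV.CCV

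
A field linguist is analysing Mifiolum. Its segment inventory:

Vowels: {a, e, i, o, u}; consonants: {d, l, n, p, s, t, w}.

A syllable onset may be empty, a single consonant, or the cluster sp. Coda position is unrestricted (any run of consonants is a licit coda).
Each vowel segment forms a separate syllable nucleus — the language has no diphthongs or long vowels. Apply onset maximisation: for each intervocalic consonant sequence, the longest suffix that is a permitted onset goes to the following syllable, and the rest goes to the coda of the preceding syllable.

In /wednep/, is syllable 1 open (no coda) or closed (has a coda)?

closed

The vowels are e, e — 2 nuclei, so 2 syllables.
V1 /e/ – V2 /e/: /dn/ — longest licit onset from the right is /n/, leaving /d/ as coda.
So the parse is wed.nep.
Syllable 1 is /wed/ with coda /d/, so it is closed.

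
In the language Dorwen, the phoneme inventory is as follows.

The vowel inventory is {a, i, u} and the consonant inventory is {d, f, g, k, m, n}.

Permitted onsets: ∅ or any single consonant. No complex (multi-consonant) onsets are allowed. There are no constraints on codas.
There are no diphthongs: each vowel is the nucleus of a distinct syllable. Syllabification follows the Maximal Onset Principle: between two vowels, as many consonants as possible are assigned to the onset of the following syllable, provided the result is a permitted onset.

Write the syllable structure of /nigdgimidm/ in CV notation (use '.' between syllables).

Vowels present: i, i, i; each is a nucleus, giving 3 syllables.
σ1/σ2 boundary: cluster /gdg/ — the longest permitted-onset suffix is /g/; onset = /g/, preceding coda = /gd/.
σ2/σ3 boundary: just /m/ — single C goes to the following onset.
Syllabification: nigd.gi.midm.
Mapping each syllable to C/V: /nigd/ → CVCC, /gi/ → CV, /midm/ → CVCC.

CVCC.CV.CVCC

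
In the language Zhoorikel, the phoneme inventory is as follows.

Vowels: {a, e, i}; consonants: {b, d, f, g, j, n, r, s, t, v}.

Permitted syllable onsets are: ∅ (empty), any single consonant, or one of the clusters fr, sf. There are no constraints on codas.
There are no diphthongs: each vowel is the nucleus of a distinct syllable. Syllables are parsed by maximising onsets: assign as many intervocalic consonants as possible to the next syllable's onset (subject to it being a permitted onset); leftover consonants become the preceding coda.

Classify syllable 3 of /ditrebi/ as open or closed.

The vowels are i, e, i — 3 nuclei, so 3 syllables.
V1 /i/ – V2 /e/: /tr/ splits as /t/ + /r/ (/r/ is the longest suffix that is a licit onset).
V2 /e/ – V3 /i/: just /b/ — single C goes to the following onset.
Putting it together: dit.re.bi.
Syllable 3 is /bi/; it ends in its nucleus with no coda, so it is open.

open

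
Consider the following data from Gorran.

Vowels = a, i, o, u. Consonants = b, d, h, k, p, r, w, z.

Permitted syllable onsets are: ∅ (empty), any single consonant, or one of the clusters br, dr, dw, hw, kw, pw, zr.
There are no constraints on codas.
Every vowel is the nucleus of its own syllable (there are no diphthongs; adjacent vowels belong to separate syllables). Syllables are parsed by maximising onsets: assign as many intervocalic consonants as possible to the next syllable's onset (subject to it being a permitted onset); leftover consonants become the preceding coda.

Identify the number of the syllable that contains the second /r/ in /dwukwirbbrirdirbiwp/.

The vowels are u, i, i, i, i — 5 nuclei, so 5 syllables.
σ1/σ2 boundary: cluster /kw/ — /kw/ is itself a permitted onset, so the whole cluster goes right; preceding coda = ∅.
σ2/σ3 boundary: /rbbr/ — longest licit onset from the right is /br/, leaving /rb/ as coda.
σ3/σ4 boundary: /rd/ — longest licit onset from the right is /d/, leaving /r/ as coda.
σ4/σ5 boundary: /rb/ splits as /r/ + /b/ (/b/ is the longest suffix that is a licit onset).
Syllabification: dwu.kwirb.brir.dir.biwp.
The second /r/ is in the onset of syllable 3 (/brir/).

3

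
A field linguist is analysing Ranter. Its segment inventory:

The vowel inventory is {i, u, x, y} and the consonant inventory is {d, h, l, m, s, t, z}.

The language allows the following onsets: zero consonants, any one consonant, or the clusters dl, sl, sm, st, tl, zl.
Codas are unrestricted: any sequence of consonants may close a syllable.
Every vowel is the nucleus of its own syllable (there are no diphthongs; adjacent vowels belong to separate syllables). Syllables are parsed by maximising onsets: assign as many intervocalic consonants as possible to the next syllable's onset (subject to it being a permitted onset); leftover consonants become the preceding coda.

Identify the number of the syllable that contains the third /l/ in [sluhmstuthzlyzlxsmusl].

Nuclei (vowels): u, u, y, x, u → 5 syllables.
Between /u/ (V1) and /u/ (V2): /hmst/; trying suffixes from longest down, /st/ is the first permitted one, so coda /hm/ | onset /st/.
Between /u/ (V2) and /y/ (V3): /thzl/ splits as /th/ + /zl/ (/zl/ is the longest suffix that is a licit onset).
Between /y/ (V3) and /x/ (V4): cluster /zl/ — /zl/ is itself a permitted onset, so the whole cluster goes right; preceding coda = ∅.
Between /x/ (V4) and /u/ (V5): cluster /sm/ — /sm/ is itself a permitted onset, so the whole cluster goes right; preceding coda = ∅.
Result: sluhm.stuth.zly.zlx.smusl.
The third /l/ is in the onset of syllable 4 (/zlx/).

4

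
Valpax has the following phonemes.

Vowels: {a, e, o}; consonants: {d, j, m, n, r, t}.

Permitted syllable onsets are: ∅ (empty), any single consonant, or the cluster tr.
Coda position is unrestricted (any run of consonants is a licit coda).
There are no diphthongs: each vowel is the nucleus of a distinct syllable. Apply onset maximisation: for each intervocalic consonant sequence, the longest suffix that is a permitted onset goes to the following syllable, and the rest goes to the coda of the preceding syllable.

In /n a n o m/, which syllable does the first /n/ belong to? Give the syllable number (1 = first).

The vowels are a, o — 2 nuclei, so 2 syllables.
Between /a/ (V1) and /o/ (V2): just /n/ — single C goes to the following onset.
So the parse is na.nom.
The first /n/ is in the onset of syllable 1 (/na/).

1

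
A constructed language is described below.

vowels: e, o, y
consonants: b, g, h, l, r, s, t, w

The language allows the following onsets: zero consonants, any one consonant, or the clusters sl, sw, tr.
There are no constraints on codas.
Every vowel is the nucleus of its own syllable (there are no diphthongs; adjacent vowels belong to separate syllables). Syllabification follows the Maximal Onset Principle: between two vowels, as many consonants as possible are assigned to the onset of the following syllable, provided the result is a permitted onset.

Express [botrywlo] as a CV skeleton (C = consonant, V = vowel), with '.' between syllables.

Nuclei (vowels): o, y, o → 3 syllables.
/o…y/ gap (V1→V2): /tr/ is a licit onset in full, so it all attaches to the next syllable.
/y…o/ gap (V2→V3): /wl/; trying suffixes from longest down, /l/ is the first permitted one, so coda /w/ | onset /l/.
Syllabification: bo.tryw.lo.
Mapping each syllable to C/V: /bo/ → CV, /tryw/ → CCVC, /lo/ → CV.

CV.CCVC.CV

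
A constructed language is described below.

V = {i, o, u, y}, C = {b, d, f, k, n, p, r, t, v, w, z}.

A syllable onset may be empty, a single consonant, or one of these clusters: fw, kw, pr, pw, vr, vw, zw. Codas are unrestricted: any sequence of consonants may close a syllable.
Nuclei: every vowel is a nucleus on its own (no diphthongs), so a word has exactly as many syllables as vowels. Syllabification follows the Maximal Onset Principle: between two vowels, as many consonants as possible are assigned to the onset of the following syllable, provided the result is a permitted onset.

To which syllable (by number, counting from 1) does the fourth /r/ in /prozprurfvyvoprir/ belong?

Nuclei (vowels): o, u, y, o, i → 5 syllables.
σ1/σ2 boundary: /zpr/ — longest licit onset from the right is /pr/, leaving /z/ as coda.
σ2/σ3 boundary: /rfv/ splits as /rf/ + /v/ (/v/ is the longest suffix that is a licit onset).
σ3/σ4 boundary: /v/ is a single consonant, so it becomes the next onset.
σ4/σ5 boundary: /pr/ is a licit onset in full, so it all attaches to the next syllable.
So the parse is proz.prurf.vy.vo.prir.
The fourth /r/ is in the onset of syllable 5 (/prir/).

5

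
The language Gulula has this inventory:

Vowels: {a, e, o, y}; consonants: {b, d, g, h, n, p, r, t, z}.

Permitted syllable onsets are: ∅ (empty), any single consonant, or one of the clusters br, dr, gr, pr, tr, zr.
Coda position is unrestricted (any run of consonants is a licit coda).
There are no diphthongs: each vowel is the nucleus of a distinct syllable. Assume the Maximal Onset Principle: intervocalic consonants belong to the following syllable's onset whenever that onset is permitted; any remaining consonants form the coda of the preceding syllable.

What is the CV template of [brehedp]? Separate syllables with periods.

CCV.CVCC

Nuclei (vowels): e, e → 2 syllables.
Between /e/ (V1) and /e/ (V2): /h/ is a single consonant, so it becomes the next onset.
Result: bre.hedp.
Mapping each syllable to C/V: /bre/ → CCV, /hedp/ → CVCC.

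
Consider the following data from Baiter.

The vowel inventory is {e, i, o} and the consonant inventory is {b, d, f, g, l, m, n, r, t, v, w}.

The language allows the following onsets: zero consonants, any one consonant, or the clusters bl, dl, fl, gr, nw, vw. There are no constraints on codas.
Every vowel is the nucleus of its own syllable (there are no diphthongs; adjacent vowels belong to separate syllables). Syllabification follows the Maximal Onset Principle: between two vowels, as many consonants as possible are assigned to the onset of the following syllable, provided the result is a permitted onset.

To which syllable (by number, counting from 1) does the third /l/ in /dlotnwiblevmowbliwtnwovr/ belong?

Nuclei (vowels): o, i, e, o, i, o → 6 syllables.
Between /o/ (V1) and /i/ (V2): /tnw/; trying suffixes from longest down, /nw/ is the first permitted one, so coda /t/ | onset /nw/.
Between /i/ (V2) and /e/ (V3): /bl/ is a licit onset in full, so it all attaches to the next syllable.
Between /e/ (V3) and /o/ (V4): /vm/ — longest licit onset from the right is /m/, leaving /v/ as coda.
Between /o/ (V4) and /i/ (V5): /wbl/ — longest licit onset from the right is /bl/, leaving /w/ as coda.
Between /i/ (V5) and /o/ (V6): cluster /wtnw/ — the longest permitted-onset suffix is /nw/; onset = /nw/, preceding coda = /wt/.
So the parse is dlot.nwi.blev.mow.bliwt.nwovr.
The third /l/ is in the onset of syllable 5 (/bliwt/).

5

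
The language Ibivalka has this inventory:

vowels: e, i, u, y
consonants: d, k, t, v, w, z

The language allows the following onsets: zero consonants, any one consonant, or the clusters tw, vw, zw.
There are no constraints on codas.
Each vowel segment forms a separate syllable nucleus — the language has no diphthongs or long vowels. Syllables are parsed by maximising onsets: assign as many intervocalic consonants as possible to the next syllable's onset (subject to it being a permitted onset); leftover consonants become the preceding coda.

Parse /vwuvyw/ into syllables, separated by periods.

The vowels are u, y — 2 nuclei, so 2 syllables.
/u…y/ gap (V1→V2): /v/ is a single consonant, so it becomes the next onset.

vwu.vyw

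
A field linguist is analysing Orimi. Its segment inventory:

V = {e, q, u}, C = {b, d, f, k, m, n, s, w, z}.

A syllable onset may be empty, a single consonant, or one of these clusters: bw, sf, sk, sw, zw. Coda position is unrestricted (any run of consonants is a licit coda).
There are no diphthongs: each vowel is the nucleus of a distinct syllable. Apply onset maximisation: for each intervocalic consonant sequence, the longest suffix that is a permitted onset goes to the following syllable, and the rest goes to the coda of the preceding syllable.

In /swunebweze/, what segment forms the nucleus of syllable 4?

Vowels present: u, e, e, e; each is a nucleus, giving 4 syllables.
The fourth nucleus (vowel 4 from the left) is /e/.

e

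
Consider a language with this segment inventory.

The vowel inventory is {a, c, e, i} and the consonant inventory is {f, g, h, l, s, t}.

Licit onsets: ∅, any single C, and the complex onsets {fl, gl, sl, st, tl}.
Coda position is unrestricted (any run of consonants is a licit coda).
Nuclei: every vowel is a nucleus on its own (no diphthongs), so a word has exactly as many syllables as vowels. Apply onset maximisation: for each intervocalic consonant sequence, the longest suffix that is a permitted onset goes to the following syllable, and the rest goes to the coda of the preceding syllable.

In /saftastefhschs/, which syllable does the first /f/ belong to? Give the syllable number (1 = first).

1

Vowels present: a, a, e, c; each is a nucleus, giving 4 syllables.
Between /a/ (V1) and /a/ (V2): cluster /ft/ — the longest permitted-onset suffix is /t/; onset = /t/, preceding coda = /f/.
Between /a/ (V2) and /e/ (V3): /st/ is a licit onset in full, so it all attaches to the next syllable.
Between /e/ (V3) and /c/ (V4): /fhs/ splits as /fh/ + /s/ (/s/ is the longest suffix that is a licit onset).
So the parse is saf.ta.stefh.schs.
The first /f/ is in the coda of syllable 1 (/saf/).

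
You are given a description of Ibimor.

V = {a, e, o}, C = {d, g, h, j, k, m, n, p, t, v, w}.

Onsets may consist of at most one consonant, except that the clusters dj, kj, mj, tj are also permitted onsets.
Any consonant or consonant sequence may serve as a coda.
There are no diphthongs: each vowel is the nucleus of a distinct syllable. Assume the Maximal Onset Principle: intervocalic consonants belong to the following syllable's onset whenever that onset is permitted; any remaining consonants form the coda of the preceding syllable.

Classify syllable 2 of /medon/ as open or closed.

closed

The vowels are e, o — 2 nuclei, so 2 syllables.
Between /e/ (V1) and /o/ (V2): /d/ is a single consonant, so it becomes the next onset.
So the parse is me.don.
Syllable 2 is /don/ with coda /n/, so it is closed.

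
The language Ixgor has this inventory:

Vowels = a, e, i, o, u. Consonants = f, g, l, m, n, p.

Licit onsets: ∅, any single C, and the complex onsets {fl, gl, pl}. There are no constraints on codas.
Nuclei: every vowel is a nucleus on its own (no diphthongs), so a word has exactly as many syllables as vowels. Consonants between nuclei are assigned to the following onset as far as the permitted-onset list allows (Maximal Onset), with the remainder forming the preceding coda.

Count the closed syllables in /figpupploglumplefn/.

4

The vowels are i, u, o, u, e — 5 nuclei, so 5 syllables.
σ1/σ2 boundary: /gp/ — longest licit onset from the right is /p/, leaving /g/ as coda.
σ2/σ3 boundary: cluster /ppl/ — the longest permitted-onset suffix is /pl/; onset = /pl/, preceding coda = /p/.
σ3/σ4 boundary: /gl/ is a licit onset in full, so it all attaches to the next syllable.
σ4/σ5 boundary: cluster /mpl/ — the longest permitted-onset suffix is /pl/; onset = /pl/, preceding coda = /m/.
Result: fig.pup.plo.glum.plefn.
Classifying each syllable: /fig/ (closed), /pup/ (closed), /plo/ (open), /glum/ (closed), /plefn/ (closed).
Closed syllables: 4.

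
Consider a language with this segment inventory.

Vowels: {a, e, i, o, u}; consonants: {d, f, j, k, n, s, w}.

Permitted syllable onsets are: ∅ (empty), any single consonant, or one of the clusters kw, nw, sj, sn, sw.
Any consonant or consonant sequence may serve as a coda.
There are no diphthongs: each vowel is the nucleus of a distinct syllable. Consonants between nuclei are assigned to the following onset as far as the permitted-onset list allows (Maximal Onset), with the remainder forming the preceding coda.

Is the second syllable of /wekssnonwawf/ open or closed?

The vowels are e, o, a — 3 nuclei, so 3 syllables.
/e…o/ gap (V1→V2): /kssn/ — longest licit onset from the right is /sn/, leaving /ks/ as coda.
/o…a/ gap (V2→V3): /nw/ — entire cluster is a permitted onset → onset /nw/, coda ∅.
Result: weks.sno.nwawf.
Syllable 2 is /sno/; it ends in its nucleus with no coda, so it is open.

open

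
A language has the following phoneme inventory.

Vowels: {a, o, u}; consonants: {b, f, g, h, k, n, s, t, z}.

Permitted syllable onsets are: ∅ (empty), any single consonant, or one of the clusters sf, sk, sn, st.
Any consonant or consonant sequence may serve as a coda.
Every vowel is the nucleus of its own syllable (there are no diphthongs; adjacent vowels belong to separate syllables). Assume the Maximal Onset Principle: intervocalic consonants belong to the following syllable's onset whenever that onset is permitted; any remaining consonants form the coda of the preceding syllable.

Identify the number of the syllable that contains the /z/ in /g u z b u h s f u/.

Nuclei (vowels): u, u, u → 3 syllables.
Between /u/ (V1) and /u/ (V2): /zb/; trying suffixes from longest down, /b/ is the first permitted one, so coda /z/ | onset /b/.
Between /u/ (V2) and /u/ (V3): cluster /hsf/ — the longest permitted-onset suffix is /sf/; onset = /sf/, preceding coda = /h/.
Result: guz.buh.sfu.
The /z/ is in the coda of syllable 1 (/guz/).

1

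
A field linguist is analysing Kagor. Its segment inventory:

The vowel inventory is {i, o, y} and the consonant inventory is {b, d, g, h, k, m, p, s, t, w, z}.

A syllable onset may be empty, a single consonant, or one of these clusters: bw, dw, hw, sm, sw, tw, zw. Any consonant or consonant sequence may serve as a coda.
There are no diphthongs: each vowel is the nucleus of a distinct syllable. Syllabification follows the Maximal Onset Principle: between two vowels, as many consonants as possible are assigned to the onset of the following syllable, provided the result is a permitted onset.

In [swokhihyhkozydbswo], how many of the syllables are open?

The vowels are o, i, y, o, y, o — 6 nuclei, so 6 syllables.
/o…i/ gap (V1→V2): /kh/; trying suffixes from longest down, /h/ is the first permitted one, so coda /k/ | onset /h/.
/i…y/ gap (V2→V3): /h/ → onset of the next syllable (single consonants are always licit onsets).
/y…o/ gap (V3→V4): /hk/ splits as /h/ + /k/ (/k/ is the longest suffix that is a licit onset).
/o…y/ gap (V4→V5): /z/ → onset of the next syllable (single consonants are always licit onsets).
/y…o/ gap (V5→V6): /dbsw/; trying suffixes from longest down, /sw/ is the first permitted one, so coda /db/ | onset /sw/.
Result: swok.hi.hyh.ko.zydb.swo.
Classifying each syllable: /swok/ (closed), /hi/ (open), /hyh/ (closed), /ko/ (open), /zydb/ (closed), /swo/ (open).
Open syllables: 3.

3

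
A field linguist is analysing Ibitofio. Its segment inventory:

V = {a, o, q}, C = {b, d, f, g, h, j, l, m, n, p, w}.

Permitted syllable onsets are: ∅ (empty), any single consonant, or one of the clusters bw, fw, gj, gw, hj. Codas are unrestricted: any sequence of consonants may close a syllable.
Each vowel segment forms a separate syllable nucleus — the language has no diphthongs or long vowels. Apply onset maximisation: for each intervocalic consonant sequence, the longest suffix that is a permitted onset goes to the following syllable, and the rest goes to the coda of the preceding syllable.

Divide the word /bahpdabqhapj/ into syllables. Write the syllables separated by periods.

bahp.da.bq.hapj

Vowels present: a, a, q, a; each is a nucleus, giving 4 syllables.
/a…a/ gap (V1→V2): cluster /hpd/ — the longest permitted-onset suffix is /d/; onset = /d/, preceding coda = /hp/.
/a…q/ gap (V2→V3): /b/ → onset of the next syllable (single consonants are always licit onsets).
/q…a/ gap (V3→V4): just /h/ — single C goes to the following onset.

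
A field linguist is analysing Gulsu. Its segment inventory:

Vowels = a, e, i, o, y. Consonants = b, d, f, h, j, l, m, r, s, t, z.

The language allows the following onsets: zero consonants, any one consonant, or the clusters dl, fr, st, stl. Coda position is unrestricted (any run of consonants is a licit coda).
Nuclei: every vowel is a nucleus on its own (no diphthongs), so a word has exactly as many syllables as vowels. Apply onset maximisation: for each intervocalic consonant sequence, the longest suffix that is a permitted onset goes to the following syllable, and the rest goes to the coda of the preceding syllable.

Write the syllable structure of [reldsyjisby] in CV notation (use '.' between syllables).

CVCC.CV.CVC.CV

Vowels present: e, y, i, y; each is a nucleus, giving 4 syllables.
σ1/σ2 boundary: /lds/ — longest licit onset from the right is /s/, leaving /ld/ as coda.
σ2/σ3 boundary: just /j/ — single C goes to the following onset.
σ3/σ4 boundary: /sb/; trying suffixes from longest down, /b/ is the first permitted one, so coda /s/ | onset /b/.
Syllabification: reld.sy.jis.by.
Mapping each syllable to C/V: /reld/ → CVCC, /sy/ → CV, /jis/ → CVC, /by/ → CV.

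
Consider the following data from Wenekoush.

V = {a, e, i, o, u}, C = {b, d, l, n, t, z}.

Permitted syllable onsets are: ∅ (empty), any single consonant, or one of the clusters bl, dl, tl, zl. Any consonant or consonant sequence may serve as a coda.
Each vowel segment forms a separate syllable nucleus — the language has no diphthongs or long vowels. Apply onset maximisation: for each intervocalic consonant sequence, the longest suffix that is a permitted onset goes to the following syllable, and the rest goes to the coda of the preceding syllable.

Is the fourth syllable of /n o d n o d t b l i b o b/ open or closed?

closed

Nuclei (vowels): o, o, i, o → 4 syllables.
σ1/σ2 boundary: cluster /dn/ — the longest permitted-onset suffix is /n/; onset = /n/, preceding coda = /d/.
σ2/σ3 boundary: /dtbl/ splits as /dt/ + /bl/ (/bl/ is the longest suffix that is a licit onset).
σ3/σ4 boundary: /b/ is a single consonant, so it becomes the next onset.
Syllabification: nod.nodt.bli.bob.
Syllable 4 is /bob/ with coda /b/, so it is closed.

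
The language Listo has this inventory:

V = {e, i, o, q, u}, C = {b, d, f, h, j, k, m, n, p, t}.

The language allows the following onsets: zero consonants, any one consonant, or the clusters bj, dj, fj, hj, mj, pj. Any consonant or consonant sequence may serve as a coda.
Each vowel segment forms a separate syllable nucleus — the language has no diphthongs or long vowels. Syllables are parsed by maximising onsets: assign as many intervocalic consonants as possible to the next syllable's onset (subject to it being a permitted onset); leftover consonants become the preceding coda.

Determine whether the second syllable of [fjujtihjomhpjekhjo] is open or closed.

open

Nuclei (vowels): u, i, o, e, o → 5 syllables.
σ1/σ2 boundary: /jt/; trying suffixes from longest down, /t/ is the first permitted one, so coda /j/ | onset /t/.
σ2/σ3 boundary: /hj/ — entire cluster is a permitted onset → onset /hj/, coda ∅.
σ3/σ4 boundary: /mhpj/ — longest licit onset from the right is /pj/, leaving /mh/ as coda.
σ4/σ5 boundary: /khj/ — longest licit onset from the right is /hj/, leaving /k/ as coda.
Syllabification: fjuj.ti.hjomh.pjek.hjo.
Syllable 2 is /ti/; it ends in its nucleus with no coda, so it is open.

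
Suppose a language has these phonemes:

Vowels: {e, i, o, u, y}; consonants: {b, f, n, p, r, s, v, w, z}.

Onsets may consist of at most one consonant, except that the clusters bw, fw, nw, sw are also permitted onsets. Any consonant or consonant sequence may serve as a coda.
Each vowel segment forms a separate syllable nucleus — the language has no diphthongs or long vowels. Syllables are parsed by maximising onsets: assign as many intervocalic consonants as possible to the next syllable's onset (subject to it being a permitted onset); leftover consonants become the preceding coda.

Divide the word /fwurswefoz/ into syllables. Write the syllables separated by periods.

Nuclei (vowels): u, e, o → 3 syllables.
V1 /u/ – V2 /e/: cluster /rsw/ — the longest permitted-onset suffix is /sw/; onset = /sw/, preceding coda = /r/.
V2 /e/ – V3 /o/: /f/ → onset of the next syllable (single consonants are always licit onsets).

fwur.swe.foz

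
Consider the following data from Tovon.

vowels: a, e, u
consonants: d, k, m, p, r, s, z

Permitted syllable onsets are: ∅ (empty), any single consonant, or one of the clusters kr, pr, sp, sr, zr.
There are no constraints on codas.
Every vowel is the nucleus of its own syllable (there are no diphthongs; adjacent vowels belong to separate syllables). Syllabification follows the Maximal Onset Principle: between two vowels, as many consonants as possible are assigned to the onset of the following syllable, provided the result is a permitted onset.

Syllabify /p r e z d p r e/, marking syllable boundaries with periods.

Nuclei (vowels): e, e → 2 syllables.
Between /e/ (V1) and /e/ (V2): /zdpr/; trying suffixes from longest down, /pr/ is the first permitted one, so coda /zd/ | onset /pr/.

prezd.pre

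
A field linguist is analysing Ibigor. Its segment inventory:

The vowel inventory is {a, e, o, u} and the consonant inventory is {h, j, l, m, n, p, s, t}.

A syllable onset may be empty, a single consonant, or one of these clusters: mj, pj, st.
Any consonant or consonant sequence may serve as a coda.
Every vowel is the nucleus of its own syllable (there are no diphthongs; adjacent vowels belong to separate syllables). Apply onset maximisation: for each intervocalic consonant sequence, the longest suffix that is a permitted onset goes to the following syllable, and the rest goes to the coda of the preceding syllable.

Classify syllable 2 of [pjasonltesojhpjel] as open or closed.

Vowels present: a, o, e, o, e; each is a nucleus, giving 5 syllables.
σ1/σ2 boundary: just /s/ — single C goes to the following onset.
σ2/σ3 boundary: /nlt/ — longest licit onset from the right is /t/, leaving /nl/ as coda.
σ3/σ4 boundary: /s/ is a single consonant, so it becomes the next onset.
σ4/σ5 boundary: /jhpj/; trying suffixes from longest down, /pj/ is the first permitted one, so coda /jh/ | onset /pj/.
Putting it together: pja.sonl.te.sojh.pjel.
Syllable 2 is /sonl/ with coda /nl/, so it is closed.

closed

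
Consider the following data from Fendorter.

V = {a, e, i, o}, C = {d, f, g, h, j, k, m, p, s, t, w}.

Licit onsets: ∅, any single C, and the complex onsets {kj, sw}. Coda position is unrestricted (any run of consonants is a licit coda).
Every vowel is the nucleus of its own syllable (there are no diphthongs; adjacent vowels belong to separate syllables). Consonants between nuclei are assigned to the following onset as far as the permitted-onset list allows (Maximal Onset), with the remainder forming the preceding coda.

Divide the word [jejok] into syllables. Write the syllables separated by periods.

Vowels present: e, o; each is a nucleus, giving 2 syllables.
V1 /e/ – V2 /o/: just /j/ — single C goes to the following onset.

je.jok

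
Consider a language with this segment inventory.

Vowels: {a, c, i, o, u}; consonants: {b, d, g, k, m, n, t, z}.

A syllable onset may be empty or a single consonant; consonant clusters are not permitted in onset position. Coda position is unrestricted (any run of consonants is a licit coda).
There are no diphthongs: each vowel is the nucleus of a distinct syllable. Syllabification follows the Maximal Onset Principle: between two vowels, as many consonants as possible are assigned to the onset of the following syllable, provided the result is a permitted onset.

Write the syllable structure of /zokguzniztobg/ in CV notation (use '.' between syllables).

CVC.CVC.CVC.CVCC

The vowels are o, u, i, o — 4 nuclei, so 4 syllables.
/o…u/ gap (V1→V2): /kg/ — longest licit onset from the right is /g/, leaving /k/ as coda.
/u…i/ gap (V2→V3): /zn/ splits as /z/ + /n/ (/n/ is the longest suffix that is a licit onset).
/i…o/ gap (V3→V4): cluster /zt/ — the longest permitted-onset suffix is /t/; onset = /t/, preceding coda = /z/.
Putting it together: zok.guz.niz.tobg.
Mapping each syllable to C/V: /zok/ → CVC, /guz/ → CVC, /niz/ → CVC, /tobg/ → CVCC.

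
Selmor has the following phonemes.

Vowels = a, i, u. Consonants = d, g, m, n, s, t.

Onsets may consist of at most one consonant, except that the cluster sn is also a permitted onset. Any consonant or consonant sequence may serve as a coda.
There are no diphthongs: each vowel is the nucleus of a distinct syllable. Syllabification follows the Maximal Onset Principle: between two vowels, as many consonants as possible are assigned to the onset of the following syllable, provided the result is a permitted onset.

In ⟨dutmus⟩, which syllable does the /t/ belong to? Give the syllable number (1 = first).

1

The vowels are u, u — 2 nuclei, so 2 syllables.
σ1/σ2 boundary: /tm/ — longest licit onset from the right is /m/, leaving /t/ as coda.
So the parse is dut.mus.
The /t/ is in the coda of syllable 1 (/dut/).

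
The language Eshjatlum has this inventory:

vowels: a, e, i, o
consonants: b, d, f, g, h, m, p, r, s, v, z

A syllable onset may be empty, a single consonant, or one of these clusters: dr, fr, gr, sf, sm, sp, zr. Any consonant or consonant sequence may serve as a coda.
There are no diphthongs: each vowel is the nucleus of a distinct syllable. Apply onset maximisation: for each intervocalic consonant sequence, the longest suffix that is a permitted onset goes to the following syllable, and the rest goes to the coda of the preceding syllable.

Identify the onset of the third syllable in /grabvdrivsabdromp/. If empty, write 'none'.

s

The vowels are a, i, a, o — 4 nuclei, so 4 syllables.
Between /a/ (V1) and /i/ (V2): /bvdr/ splits as /bv/ + /dr/ (/dr/ is the longest suffix that is a licit onset).
Between /i/ (V2) and /a/ (V3): cluster /vs/ — the longest permitted-onset suffix is /s/; onset = /s/, preceding coda = /v/.
Between /a/ (V3) and /o/ (V4): /bdr/ splits as /b/ + /dr/ (/dr/ is the longest suffix that is a licit onset).
Result: grabv.driv.sab.dromp.
Syllable 3 is /sab/: onset /s/, nucleus /a/, coda /b/.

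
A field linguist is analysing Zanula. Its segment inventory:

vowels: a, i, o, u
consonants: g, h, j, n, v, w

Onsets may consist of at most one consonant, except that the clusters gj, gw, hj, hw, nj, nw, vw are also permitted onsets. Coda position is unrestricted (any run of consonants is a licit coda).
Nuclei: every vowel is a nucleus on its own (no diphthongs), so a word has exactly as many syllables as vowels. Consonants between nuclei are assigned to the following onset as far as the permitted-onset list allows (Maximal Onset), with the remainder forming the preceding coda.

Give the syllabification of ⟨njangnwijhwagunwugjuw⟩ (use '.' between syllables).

The vowels are a, i, a, u, u, u — 6 nuclei, so 6 syllables.
Between /a/ (V1) and /i/ (V2): /ngnw/; trying suffixes from longest down, /nw/ is the first permitted one, so coda /ng/ | onset /nw/.
Between /i/ (V2) and /a/ (V3): /jhw/ splits as /j/ + /hw/ (/hw/ is the longest suffix that is a licit onset).
Between /a/ (V3) and /u/ (V4): /g/ → onset of the next syllable (single consonants are always licit onsets).
Between /u/ (V4) and /u/ (V5): /nw/ is a licit onset in full, so it all attaches to the next syllable.
Between /u/ (V5) and /u/ (V6): /gj/ is a licit onset in full, so it all attaches to the next syllable.

njang.nwij.hwa.gu.nwu.gjuw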